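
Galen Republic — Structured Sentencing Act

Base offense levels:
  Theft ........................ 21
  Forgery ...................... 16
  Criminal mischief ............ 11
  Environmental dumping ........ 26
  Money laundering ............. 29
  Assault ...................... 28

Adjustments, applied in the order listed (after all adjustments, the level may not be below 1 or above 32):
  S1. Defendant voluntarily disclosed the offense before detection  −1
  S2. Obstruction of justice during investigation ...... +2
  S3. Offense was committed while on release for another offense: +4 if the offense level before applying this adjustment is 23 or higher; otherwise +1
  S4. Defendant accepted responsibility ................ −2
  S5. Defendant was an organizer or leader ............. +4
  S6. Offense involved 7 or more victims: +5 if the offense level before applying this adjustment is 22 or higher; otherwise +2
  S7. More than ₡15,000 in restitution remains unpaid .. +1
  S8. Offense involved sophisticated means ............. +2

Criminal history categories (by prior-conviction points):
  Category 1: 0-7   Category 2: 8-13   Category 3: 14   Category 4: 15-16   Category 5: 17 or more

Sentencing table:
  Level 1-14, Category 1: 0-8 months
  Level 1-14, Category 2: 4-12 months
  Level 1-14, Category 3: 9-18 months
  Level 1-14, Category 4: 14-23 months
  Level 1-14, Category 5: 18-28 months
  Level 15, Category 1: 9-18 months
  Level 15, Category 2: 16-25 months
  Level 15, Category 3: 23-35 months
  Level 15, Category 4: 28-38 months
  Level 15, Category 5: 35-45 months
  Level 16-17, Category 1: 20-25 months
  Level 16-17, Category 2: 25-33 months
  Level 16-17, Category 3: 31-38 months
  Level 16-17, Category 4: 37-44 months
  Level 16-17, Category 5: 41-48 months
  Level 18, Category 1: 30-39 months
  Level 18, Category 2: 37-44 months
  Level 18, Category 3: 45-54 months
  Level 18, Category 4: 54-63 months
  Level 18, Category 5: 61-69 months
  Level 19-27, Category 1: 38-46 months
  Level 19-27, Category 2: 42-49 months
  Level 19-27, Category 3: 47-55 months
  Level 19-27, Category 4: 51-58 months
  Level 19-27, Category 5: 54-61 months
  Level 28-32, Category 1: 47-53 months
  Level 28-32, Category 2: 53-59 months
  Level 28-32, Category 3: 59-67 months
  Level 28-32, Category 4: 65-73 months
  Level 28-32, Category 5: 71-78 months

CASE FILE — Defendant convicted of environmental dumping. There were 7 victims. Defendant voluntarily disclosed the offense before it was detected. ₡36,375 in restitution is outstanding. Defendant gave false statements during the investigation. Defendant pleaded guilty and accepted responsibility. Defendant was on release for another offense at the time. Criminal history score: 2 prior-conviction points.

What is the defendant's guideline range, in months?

47-53 months

Base offense level for environmental dumping: 26.
S1 applies: 26 − 1 = 25.
S2 applies: 25 + 2 = 27.
S3 applies (level before this adjustment is 27 ≥ 23, so +4): 27 + 4 = 31.
S4 applies: 31 − 2 = 29.
S6 applies (level before this adjustment is 29 ≥ 22, so +5): 29 + 5 = 34.
S7 applies: 34 + 1 = 35.
S8 does not apply.
Level 35 exceeds the maximum of 32; capped at 32.
Final offense level: 32.
Criminal history: 2 prior points → Category 1 (0-7).
Level 32 falls in the 28-32 band.
Grid: Level 28-32 × Category 1 = 47-53 months.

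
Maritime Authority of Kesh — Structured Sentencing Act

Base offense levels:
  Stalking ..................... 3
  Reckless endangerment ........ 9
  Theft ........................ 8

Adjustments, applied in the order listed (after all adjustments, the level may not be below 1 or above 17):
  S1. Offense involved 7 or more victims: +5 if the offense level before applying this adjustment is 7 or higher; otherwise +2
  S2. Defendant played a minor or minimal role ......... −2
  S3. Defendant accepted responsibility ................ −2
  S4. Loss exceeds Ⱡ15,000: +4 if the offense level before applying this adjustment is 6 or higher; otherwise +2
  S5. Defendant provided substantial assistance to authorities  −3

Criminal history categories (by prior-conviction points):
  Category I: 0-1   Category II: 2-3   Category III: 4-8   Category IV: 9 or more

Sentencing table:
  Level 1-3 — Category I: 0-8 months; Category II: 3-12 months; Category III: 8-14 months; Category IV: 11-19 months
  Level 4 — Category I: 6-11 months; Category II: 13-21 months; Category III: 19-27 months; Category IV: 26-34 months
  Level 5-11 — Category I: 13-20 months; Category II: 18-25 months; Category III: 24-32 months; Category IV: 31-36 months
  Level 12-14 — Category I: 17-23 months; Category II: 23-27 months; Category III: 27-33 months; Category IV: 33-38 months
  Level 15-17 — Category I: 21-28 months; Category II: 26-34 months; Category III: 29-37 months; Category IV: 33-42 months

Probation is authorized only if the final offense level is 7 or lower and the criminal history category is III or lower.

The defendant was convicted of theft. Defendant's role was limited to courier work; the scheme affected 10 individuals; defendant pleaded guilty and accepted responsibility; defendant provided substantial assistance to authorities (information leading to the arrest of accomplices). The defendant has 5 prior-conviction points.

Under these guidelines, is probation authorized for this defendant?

Base offense level for theft: 8.
S1 applies (level before this adjustment is 8 ≥ 7, so +5): 8 + 5 = 13.
S2 applies: 13 − 2 = 11.
S3 applies: 11 − 2 = 9.
S4 does not apply.
S5 applies: 9 − 3 = 6.
Final offense level: 6.
Criminal history: 5 prior points → Category III (4-8).
Level 6 falls in the 5-11 band.
Grid: Level 5-11 × Category III = 24-32 months.
Probation check: level 6 ≤ 7 and category III ≤ III → eligible.

Yes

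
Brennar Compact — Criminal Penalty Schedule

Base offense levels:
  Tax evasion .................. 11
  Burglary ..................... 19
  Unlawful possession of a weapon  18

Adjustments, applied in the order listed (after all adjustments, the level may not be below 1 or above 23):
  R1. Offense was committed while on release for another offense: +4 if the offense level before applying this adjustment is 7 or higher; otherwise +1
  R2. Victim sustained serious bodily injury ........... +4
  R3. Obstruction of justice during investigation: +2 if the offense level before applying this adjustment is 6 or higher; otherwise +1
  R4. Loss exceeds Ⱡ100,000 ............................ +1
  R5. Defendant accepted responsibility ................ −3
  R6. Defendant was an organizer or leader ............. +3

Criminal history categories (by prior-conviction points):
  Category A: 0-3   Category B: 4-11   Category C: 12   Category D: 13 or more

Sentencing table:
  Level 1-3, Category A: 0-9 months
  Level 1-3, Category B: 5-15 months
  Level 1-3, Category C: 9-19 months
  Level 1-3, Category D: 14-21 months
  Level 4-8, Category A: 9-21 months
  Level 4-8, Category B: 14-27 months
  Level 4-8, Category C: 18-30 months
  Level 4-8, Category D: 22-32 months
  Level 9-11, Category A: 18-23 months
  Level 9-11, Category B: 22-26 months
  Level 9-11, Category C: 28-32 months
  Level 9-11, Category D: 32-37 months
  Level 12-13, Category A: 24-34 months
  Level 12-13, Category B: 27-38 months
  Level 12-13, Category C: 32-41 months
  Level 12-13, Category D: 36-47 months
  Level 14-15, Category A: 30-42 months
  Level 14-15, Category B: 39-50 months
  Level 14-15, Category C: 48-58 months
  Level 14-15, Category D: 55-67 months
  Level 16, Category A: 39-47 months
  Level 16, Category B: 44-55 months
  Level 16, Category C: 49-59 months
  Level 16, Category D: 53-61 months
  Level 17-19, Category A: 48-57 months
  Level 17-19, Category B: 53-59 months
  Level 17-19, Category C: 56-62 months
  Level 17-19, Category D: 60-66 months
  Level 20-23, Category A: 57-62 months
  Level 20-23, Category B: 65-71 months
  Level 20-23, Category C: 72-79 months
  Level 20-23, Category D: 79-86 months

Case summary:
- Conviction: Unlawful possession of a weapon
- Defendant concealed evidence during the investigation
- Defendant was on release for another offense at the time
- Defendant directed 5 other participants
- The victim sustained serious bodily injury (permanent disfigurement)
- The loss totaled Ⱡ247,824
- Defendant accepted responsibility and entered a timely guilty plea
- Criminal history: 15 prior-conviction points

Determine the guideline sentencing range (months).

79-86 months

Base offense level for unlawful possession of a weapon: 18.
R1 applies (level before this adjustment is 18 ≥ 7, so +4): 18 + 4 = 22.
R2 applies: 22 + 4 = 26.
R3 applies (level before this adjustment is 26 ≥ 6, so +2): 26 + 2 = 28.
R4 applies: 28 + 1 = 29.
R5 applies: 29 − 3 = 26.
R6 applies: 26 + 3 = 29.
Level 29 exceeds the maximum of 23; capped at 23.
Final offense level: 23.
Criminal history: 15 prior points → Category D (13+).
Level 23 falls in the 20-23 band.
Grid: Level 20-23 × Category D = 79-86 months.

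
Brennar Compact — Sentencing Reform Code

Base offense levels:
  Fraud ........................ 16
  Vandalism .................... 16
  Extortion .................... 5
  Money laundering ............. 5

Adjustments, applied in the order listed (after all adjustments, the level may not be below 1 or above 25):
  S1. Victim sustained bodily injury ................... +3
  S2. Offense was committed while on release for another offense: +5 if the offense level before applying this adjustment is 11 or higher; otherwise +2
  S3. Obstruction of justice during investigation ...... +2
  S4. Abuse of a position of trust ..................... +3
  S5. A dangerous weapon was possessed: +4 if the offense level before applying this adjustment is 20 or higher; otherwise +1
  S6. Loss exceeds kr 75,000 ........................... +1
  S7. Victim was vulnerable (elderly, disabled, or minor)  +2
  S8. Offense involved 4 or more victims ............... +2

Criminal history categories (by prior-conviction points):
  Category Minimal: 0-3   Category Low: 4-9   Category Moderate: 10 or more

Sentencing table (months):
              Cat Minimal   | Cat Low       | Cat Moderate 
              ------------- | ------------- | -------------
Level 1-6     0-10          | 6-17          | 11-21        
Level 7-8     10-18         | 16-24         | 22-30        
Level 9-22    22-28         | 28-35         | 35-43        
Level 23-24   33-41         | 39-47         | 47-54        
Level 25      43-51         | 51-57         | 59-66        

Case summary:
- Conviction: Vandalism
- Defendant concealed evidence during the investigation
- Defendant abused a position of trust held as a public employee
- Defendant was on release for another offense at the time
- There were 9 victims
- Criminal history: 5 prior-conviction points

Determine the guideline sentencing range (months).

Base offense level for vandalism: 16.
S2 applies (level before this adjustment is 16 ≥ 11, so +5): 16 + 5 = 21.
S3 applies: 21 + 2 = 23.
S4 applies: 23 + 3 = 26.
S7 does not apply.
S8 applies: 26 + 2 = 28.
Level 28 exceeds the maximum of 25; capped at 25.
Final offense level: 25.
Criminal history: 5 prior points → Category Low (4-9).
Level 25 falls in the 25 band.
Grid: Level 25 × Category Low = 51-57 months.

51-57 months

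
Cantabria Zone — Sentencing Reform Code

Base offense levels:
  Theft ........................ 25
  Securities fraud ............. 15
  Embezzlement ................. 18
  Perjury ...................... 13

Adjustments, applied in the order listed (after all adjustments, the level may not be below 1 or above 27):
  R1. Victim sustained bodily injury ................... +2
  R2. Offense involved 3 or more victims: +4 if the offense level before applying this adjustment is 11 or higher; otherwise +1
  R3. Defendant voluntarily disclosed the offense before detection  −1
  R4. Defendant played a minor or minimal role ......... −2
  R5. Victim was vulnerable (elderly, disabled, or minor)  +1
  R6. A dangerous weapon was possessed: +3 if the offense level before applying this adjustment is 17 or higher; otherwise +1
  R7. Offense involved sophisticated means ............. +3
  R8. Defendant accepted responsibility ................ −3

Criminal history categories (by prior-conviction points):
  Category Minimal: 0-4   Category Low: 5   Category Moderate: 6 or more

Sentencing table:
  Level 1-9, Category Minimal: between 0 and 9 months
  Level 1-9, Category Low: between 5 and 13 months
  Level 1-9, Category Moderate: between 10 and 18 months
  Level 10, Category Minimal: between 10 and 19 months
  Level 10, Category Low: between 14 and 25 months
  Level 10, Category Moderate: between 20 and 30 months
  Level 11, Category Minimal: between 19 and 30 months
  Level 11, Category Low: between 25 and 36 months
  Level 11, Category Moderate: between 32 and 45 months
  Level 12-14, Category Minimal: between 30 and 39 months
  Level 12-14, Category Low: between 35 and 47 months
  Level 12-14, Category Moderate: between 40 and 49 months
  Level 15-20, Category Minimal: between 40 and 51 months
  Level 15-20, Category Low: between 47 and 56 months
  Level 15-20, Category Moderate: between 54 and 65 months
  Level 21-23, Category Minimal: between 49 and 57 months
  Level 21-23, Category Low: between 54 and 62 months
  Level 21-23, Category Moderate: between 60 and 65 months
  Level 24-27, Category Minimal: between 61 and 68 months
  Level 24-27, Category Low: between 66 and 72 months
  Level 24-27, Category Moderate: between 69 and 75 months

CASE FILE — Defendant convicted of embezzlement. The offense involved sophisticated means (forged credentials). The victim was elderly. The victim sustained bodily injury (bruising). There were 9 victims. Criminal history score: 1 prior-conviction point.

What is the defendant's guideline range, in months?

61-68 months

Base offense level for embezzlement: 18.
R1 applies: 18 + 2 = 20.
R2 applies (level before this adjustment is 20 ≥ 11, so +4): 20 + 4 = 24.
R3 does not apply.
R4 does not apply.
R5 applies: 24 + 1 = 25.
R7 applies: 25 + 3 = 28.
Level 28 exceeds the maximum of 27; capped at 27.
Final offense level: 27.
Criminal history: 1 prior point → Category Minimal (0-4).
Level 27 falls in the 24-27 band.
Grid: Level 24-27 × Category Minimal = 61-68 months.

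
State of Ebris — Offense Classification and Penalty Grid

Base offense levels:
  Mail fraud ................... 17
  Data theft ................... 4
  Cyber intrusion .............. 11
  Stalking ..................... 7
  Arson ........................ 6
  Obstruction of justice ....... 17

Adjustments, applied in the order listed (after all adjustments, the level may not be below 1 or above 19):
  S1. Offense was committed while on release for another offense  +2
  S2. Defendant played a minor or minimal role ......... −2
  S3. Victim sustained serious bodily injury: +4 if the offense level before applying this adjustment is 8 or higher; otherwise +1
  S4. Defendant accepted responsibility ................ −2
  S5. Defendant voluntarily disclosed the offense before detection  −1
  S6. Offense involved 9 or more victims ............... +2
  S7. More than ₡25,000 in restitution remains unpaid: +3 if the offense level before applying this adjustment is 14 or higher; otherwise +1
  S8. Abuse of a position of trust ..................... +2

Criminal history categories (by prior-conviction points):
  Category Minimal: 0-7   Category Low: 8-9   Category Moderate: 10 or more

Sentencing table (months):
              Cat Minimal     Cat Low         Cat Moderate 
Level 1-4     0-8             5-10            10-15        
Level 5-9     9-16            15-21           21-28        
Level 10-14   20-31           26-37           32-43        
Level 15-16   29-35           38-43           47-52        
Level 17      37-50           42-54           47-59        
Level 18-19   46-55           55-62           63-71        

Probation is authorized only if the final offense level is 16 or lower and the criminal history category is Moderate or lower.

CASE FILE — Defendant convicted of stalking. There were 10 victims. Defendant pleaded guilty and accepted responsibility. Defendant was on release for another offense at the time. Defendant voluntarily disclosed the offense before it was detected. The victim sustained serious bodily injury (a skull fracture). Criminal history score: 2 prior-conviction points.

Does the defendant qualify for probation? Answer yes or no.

Yes

Base offense level for stalking: 7.
S1 applies: 7 + 2 = 9.
S2 does not apply.
S3 applies (level before this adjustment is 9 ≥ 8, so +4): 9 + 4 = 13.
S4 applies: 13 − 2 = 11.
S5 applies: 11 − 1 = 10.
S6 applies: 10 + 2 = 12.
S7 does not apply.
S8 does not apply.
Final offense level: 12.
Criminal history: 2 prior points → Category Minimal (0-7).
Level 12 falls in the 10-14 band.
Grid: Level 10-14 × Category Minimal = 20-31 months.
Probation check: level 12 ≤ 16 and category Minimal ≤ Moderate → eligible.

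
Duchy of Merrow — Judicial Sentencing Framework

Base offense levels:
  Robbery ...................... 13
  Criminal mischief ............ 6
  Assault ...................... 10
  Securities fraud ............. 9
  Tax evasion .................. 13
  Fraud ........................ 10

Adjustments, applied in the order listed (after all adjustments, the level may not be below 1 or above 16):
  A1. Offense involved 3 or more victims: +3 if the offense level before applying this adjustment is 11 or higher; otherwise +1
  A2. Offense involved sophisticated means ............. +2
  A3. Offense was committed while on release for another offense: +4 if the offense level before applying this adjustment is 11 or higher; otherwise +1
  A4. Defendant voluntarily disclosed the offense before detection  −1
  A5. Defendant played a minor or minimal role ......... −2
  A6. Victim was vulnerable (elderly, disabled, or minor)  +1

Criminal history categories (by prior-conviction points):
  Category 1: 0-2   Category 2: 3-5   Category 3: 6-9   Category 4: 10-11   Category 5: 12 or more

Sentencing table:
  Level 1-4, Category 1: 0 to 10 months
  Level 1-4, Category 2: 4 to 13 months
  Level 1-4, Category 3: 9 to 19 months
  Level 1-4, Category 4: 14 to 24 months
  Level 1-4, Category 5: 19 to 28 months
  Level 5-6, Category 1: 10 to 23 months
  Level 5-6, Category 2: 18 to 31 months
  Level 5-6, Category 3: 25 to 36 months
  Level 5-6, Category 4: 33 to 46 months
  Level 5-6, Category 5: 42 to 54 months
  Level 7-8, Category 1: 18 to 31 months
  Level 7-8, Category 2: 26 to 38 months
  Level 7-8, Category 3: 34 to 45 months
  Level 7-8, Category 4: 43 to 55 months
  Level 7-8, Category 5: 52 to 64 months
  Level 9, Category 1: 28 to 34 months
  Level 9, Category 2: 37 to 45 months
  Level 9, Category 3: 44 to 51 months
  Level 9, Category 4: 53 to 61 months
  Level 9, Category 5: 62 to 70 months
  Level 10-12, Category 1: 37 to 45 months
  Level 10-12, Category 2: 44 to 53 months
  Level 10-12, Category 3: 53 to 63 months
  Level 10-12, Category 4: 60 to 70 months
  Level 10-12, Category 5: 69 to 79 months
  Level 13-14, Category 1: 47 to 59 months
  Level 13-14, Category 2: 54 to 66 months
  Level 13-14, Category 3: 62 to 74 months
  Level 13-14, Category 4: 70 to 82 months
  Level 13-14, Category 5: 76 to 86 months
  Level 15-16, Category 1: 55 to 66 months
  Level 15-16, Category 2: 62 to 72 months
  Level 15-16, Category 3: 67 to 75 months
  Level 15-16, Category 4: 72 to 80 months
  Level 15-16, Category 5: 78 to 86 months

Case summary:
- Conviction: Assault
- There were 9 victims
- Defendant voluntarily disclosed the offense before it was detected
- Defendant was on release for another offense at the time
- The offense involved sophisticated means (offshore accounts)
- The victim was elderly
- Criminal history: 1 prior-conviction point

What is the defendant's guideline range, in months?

Base offense level for assault: 10.
A1 applies (level before this adjustment is 10 < 11, so +1): 10 + 1 = 11.
A2 applies: 11 + 2 = 13.
A3 applies (level before this adjustment is 13 ≥ 11, so +4): 13 + 4 = 17.
A4 applies: 17 − 1 = 16.
A5 does not apply.
A6 applies: 16 + 1 = 17.
Level 17 exceeds the maximum of 16; capped at 16.
Final offense level: 16.
Criminal history: 1 prior point → Category 1 (0-2).
Level 16 falls in the 15-16 band.
Grid: Level 15-16 × Category 1 = 55-66 months.

55-66 months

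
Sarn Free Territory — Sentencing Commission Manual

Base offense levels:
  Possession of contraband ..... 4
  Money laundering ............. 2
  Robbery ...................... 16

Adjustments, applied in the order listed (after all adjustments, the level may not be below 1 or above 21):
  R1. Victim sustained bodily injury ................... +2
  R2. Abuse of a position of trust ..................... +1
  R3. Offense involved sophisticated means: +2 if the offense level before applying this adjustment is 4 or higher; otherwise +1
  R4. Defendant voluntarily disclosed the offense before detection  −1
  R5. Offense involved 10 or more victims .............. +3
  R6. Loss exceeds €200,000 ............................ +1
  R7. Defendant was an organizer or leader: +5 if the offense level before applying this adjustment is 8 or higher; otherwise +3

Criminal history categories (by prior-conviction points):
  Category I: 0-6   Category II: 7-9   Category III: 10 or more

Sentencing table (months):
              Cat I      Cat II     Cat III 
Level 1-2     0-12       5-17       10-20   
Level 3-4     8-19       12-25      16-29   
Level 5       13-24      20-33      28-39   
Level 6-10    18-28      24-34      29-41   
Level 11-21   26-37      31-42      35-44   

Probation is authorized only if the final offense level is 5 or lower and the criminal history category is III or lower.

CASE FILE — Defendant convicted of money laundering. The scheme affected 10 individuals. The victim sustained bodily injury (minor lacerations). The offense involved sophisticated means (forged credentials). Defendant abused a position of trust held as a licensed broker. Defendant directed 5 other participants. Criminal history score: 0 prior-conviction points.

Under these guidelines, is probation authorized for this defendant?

No

Base offense level for money laundering: 2.
R1 applies: 2 + 2 = 4.
R2 applies: 4 + 1 = 5.
R3 applies (level before this adjustment is 5 ≥ 4, so +2): 5 + 2 = 7.
R4 does not apply.
R5 applies: 7 + 3 = 10.
R7 applies (level before this adjustment is 10 ≥ 8, so +5): 10 + 5 = 15.
Final offense level: 15.
Criminal history: 0 prior points → Category I (0-6).
Level 15 falls in the 11-21 band.
Grid: Level 11-21 × Category I = 26-37 months.
Probation check: level 15 > 5 and category I ≤ III → not eligible.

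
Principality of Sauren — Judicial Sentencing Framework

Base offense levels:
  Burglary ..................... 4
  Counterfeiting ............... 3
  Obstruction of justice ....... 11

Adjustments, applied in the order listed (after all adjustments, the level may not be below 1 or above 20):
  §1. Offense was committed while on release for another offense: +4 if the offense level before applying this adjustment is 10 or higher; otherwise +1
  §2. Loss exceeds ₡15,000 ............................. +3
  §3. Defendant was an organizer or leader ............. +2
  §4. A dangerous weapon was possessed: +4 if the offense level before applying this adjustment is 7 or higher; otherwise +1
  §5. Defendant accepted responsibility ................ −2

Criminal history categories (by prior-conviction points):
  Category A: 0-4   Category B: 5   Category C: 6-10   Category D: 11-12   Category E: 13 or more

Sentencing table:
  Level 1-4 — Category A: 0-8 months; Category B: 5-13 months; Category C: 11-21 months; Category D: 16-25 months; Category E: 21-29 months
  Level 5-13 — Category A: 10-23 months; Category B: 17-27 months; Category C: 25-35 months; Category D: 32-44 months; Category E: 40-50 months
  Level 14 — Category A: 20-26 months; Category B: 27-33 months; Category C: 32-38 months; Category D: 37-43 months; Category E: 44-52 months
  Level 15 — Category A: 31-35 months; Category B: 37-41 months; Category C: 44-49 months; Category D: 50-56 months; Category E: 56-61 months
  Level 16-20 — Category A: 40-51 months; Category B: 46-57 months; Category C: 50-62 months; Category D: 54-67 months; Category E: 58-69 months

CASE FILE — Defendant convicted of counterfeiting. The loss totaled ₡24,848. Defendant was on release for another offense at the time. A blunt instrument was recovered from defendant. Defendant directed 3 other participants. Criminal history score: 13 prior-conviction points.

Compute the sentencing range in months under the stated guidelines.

Base offense level for counterfeiting: 3.
§1 applies (level before this adjustment is 3 < 10, so +1): 3 + 1 = 4.
§2 applies: 4 + 3 = 7.
§3 applies: 7 + 2 = 9.
§4 applies (level before this adjustment is 9 ≥ 7, so +4): 9 + 4 = 13.
Final offense level: 13.
Criminal history: 13 prior points → Category E (13+).
Level 13 falls in the 5-13 band.
Grid: Level 5-13 × Category E = 40-50 months.

40-50 months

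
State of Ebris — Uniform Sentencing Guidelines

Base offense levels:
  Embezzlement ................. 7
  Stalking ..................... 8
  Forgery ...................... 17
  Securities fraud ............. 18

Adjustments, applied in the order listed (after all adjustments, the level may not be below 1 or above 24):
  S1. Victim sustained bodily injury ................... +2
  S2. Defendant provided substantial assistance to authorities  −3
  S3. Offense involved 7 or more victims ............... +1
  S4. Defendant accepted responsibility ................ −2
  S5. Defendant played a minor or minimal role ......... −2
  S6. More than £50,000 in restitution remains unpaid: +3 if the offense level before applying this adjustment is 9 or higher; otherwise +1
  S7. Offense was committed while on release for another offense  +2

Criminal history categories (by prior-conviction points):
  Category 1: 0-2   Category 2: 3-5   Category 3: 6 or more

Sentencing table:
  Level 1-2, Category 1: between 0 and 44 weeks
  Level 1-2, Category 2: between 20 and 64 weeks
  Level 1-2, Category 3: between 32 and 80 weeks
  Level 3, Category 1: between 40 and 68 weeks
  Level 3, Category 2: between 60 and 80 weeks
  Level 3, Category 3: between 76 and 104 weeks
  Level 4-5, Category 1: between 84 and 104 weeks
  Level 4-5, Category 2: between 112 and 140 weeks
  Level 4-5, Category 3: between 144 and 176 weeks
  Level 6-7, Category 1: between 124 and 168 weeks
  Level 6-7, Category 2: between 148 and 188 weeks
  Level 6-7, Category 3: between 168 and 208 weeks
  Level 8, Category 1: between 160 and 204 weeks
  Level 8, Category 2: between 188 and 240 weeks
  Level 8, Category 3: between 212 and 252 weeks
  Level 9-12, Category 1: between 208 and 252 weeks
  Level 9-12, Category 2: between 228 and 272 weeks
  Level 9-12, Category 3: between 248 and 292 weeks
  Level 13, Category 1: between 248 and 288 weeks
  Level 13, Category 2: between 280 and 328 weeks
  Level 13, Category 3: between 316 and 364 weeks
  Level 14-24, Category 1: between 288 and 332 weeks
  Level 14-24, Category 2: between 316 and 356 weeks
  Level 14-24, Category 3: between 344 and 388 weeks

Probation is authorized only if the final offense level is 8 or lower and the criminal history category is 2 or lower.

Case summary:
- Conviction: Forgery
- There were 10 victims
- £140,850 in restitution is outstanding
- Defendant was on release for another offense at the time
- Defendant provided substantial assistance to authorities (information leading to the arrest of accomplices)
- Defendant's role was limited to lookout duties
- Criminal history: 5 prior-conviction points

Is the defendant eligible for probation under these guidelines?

No

Base offense level for forgery: 17.
S1 does not apply.
S2 applies: 17 − 3 = 14.
S3 applies: 14 + 1 = 15.
S5 applies: 15 − 2 = 13.
S6 applies (level before this adjustment is 13 ≥ 9, so +3): 13 + 3 = 16.
S7 applies: 16 + 2 = 18.
Final offense level: 18.
Criminal history: 5 prior points → Category 2 (3-5).
Level 18 falls in the 14-24 band.
Grid: Level 14-24 × Category 2 = 316-356 weeks.
Probation check: level 18 > 8 and category 2 ≤ 2 → not eligible.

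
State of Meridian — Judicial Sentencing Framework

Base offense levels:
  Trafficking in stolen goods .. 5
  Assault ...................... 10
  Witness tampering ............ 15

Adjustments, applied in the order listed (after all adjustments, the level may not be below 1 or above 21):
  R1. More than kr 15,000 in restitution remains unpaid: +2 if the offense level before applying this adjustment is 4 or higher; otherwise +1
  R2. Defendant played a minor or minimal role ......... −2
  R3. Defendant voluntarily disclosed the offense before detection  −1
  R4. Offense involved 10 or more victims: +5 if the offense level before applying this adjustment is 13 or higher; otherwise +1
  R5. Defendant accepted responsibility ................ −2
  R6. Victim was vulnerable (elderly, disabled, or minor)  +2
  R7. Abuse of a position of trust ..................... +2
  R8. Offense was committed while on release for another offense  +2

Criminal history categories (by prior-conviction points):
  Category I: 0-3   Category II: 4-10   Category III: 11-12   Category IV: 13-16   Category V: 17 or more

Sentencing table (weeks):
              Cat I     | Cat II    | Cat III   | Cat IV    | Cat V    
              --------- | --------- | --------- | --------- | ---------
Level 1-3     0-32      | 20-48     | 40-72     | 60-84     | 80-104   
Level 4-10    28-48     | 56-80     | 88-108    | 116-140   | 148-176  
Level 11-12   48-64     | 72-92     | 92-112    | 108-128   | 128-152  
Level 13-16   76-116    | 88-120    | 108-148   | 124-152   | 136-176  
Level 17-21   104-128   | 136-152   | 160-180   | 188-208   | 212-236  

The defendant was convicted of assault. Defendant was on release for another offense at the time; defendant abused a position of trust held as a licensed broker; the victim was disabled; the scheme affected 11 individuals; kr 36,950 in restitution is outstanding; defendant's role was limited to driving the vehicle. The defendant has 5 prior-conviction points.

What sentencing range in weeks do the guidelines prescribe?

Base offense level for assault: 10.
R1 applies (level before this adjustment is 10 ≥ 4, so +2): 10 + 2 = 12.
R2 applies: 12 − 2 = 10.
R3 does not apply.
R4 applies (level before this adjustment is 10 < 13, so +1): 10 + 1 = 11.
R5 does not apply.
R6 applies: 11 + 2 = 13.
R7 applies: 13 + 2 = 15.
R8 applies: 15 + 2 = 17.
Final offense level: 17.
Criminal history: 5 prior points → Category II (4-10).
Level 17 falls in the 17-21 band.
Grid: Level 17-21 × Category II = 136-152 weeks.

136-152 weeks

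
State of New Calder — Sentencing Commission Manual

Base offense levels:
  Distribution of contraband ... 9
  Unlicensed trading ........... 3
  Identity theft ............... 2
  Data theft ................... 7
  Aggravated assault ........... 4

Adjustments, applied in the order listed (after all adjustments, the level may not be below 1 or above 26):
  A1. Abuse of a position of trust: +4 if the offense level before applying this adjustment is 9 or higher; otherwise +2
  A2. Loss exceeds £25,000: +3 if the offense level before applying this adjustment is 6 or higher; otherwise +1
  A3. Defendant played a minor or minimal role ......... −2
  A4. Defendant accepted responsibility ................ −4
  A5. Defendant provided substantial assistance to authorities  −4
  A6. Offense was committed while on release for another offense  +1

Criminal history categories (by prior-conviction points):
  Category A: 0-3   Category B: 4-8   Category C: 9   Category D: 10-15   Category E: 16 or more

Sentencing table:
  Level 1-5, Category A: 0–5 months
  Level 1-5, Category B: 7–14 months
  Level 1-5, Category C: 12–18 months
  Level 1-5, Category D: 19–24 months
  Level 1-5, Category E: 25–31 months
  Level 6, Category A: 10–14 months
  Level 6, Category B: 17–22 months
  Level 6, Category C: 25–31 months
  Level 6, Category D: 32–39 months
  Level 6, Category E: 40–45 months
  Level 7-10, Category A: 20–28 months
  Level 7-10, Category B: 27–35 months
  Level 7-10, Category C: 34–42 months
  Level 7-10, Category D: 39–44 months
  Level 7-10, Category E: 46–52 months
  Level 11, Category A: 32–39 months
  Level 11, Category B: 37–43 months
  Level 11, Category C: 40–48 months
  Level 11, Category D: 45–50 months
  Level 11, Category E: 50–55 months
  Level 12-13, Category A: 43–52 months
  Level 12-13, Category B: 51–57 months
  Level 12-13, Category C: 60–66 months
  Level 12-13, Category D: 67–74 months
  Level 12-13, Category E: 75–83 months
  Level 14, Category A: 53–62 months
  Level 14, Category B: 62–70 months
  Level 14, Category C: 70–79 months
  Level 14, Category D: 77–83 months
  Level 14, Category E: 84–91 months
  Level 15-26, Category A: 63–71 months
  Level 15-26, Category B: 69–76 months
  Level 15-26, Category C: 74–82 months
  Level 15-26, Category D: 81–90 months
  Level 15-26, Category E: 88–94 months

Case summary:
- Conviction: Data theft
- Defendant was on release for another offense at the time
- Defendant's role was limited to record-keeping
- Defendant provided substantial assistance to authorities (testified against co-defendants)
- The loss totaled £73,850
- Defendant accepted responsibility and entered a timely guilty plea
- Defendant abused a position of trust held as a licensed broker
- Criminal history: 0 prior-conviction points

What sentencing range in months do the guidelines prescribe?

0-5 months

Base offense level for data theft: 7.
A1 applies (level before this adjustment is 7 < 9, so +2): 7 + 2 = 9.
A2 applies (level before this adjustment is 9 ≥ 6, so +3): 9 + 3 = 12.
A3 applies: 12 − 2 = 10.
A4 applies: 10 − 4 = 6.
A5 applies: 6 − 4 = 2.
A6 applies: 2 + 1 = 3.
Final offense level: 3.
Criminal history: 0 prior points → Category A (0-3).
Level 3 falls in the 1-5 band.
Grid: Level 1-5 × Category A = 0-5 months.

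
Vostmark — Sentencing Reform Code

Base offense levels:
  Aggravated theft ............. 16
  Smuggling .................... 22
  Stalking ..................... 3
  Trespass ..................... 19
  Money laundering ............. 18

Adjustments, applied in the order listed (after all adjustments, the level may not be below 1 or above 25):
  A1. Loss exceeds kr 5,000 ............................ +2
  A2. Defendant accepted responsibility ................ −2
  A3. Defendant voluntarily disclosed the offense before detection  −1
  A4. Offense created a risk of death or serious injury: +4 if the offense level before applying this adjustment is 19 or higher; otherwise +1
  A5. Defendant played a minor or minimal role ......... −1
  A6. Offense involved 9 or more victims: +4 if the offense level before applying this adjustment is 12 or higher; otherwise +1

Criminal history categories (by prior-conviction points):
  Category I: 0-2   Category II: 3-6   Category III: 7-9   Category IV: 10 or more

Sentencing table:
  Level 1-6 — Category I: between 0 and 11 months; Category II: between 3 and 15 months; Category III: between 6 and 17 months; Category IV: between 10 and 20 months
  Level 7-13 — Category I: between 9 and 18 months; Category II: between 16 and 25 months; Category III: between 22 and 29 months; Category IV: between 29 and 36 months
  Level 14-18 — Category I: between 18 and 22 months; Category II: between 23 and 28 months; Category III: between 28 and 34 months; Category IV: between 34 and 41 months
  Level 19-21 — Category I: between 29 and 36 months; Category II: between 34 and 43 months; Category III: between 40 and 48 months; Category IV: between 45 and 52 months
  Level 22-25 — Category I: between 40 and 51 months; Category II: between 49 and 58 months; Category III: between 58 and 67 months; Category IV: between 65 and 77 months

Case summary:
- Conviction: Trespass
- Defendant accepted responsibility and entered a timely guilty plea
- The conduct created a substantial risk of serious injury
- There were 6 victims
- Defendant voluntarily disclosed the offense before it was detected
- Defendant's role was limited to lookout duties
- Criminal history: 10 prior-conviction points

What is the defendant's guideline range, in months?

Base offense level for trespass: 19.
A2 applies: 19 − 2 = 17.
A3 applies: 17 − 1 = 16.
A4 applies (level before this adjustment is 16 < 19, so +1): 16 + 1 = 17.
A5 applies: 17 − 1 = 16.
Final offense level: 16.
Criminal history: 10 prior points → Category IV (10+).
Level 16 falls in the 14-18 band.
Grid: Level 14-18 × Category IV = 34-41 months.

34-41 months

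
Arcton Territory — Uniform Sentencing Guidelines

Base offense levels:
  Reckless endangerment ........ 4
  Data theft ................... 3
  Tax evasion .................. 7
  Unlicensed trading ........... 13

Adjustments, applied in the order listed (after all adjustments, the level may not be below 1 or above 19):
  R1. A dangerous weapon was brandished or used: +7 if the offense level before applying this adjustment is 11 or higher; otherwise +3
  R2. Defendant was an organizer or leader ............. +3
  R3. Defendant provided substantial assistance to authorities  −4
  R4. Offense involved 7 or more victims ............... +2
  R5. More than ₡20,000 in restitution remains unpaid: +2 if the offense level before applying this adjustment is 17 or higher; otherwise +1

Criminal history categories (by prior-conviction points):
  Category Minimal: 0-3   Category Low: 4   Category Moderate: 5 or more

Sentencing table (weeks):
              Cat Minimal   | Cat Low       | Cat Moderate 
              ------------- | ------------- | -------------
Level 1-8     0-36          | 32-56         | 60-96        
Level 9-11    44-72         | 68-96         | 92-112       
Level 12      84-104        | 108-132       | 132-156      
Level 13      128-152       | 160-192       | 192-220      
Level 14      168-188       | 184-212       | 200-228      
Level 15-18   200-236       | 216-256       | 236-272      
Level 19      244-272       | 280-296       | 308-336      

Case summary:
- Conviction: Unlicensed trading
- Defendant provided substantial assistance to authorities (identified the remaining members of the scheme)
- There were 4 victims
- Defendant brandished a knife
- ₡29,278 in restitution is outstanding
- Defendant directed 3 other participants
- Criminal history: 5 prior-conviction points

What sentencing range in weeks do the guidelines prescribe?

308-336 weeks

Base offense level for unlicensed trading: 13.
R1 applies (level before this adjustment is 13 ≥ 11, so +7): 13 + 7 = 20.
R2 applies: 20 + 3 = 23.
R3 applies: 23 − 4 = 19.
R4 does not apply.
R5 applies (level before this adjustment is 19 ≥ 17, so +2): 19 + 2 = 21.
Level 21 exceeds the maximum of 19; capped at 19.
Final offense level: 19.
Criminal history: 5 prior points → Category Moderate (5+).
Level 19 falls in the 19 band.
Grid: Level 19 × Category Moderate = 308-336 weeks.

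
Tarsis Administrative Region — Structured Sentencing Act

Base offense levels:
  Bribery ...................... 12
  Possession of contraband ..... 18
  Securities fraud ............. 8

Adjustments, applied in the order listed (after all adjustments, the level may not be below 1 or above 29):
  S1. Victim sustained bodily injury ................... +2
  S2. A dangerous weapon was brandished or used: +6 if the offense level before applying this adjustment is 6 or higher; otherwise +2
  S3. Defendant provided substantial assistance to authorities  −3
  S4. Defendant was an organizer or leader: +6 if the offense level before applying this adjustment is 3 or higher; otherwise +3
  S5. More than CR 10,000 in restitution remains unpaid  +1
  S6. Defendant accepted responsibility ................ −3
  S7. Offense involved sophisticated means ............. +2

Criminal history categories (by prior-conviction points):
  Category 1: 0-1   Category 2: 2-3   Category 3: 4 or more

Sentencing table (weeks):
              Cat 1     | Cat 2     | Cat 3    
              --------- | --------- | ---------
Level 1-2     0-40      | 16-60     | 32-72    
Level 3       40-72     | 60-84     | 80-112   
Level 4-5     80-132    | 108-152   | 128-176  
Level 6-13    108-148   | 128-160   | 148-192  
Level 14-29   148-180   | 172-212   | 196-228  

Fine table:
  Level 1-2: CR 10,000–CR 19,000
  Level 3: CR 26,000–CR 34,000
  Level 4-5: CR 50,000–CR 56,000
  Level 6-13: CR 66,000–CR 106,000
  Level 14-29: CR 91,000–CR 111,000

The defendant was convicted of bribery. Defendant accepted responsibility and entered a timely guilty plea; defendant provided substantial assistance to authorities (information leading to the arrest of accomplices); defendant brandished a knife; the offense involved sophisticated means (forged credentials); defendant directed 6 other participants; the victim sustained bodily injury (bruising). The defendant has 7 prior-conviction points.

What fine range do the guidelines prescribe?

CR 91,000–CR 111,000

Base offense level for bribery: 12.
S1 applies: 12 + 2 = 14.
S2 applies (level before this adjustment is 14 ≥ 6, so +6): 14 + 6 = 20.
S3 applies: 20 − 3 = 17.
S4 applies (level before this adjustment is 17 ≥ 3, so +6): 17 + 6 = 23.
S5 does not apply.
S6 applies: 23 − 3 = 20.
S7 applies: 20 + 2 = 22.
Final offense level: 22.
Level 22 falls in the 14-29 band.
Fine table: Level 14-29 → CR 91,000–CR 111,000.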